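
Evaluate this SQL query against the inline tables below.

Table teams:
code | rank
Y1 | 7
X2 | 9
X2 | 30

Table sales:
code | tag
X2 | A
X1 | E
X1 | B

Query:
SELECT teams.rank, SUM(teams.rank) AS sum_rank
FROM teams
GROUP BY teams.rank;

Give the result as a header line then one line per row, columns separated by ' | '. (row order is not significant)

== RESULT ==
teams.rank | sum_rank
7 | 7
9 | 9
30 | 30

Derivation:
After GROUP BY (3 rows):
teams.rank | sum_rank
7 | 7
9 | 9
30 | 30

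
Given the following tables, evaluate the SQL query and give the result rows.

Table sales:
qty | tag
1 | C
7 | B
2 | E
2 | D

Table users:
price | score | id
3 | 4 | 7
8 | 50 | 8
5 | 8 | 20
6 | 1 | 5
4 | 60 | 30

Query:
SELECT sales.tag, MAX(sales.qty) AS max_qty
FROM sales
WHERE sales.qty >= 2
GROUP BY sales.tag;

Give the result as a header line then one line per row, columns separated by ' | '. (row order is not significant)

== RESULT ==
sales.tag | max_qty
B | 7
E | 2
D | 2

Derivation:
After WHERE (3 rows):
sales.qty | sales.tag
7 | B
2 | E
2 | D
After GROUP BY (3 rows):
sales.tag | max_qty
B | 7
E | 2
D | 2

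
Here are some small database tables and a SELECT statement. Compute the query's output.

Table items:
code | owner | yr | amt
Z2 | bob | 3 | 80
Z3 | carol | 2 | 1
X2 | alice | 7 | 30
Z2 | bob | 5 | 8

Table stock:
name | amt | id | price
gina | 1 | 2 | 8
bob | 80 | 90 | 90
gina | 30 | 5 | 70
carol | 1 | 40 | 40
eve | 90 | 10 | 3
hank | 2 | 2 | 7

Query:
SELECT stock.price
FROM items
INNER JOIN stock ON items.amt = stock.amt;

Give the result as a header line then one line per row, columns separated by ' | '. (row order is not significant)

== RESULT ==
stock.price
90
8
40
70

Derivation:
After JOIN stock (4 rows):
items.code | items.owner | items.yr | items.amt | stock.name | stock.amt | stock.id | stock.price
Z2 | bob | 3 | 80 | bob | 80 | 90 | 90
Z3 | carol | 2 | 1 | gina | 1 | 2 | 8
Z3 | carol | 2 | 1 | carol | 1 | 40 | 40
X2 | alice | 7 | 30 | gina | 30 | 5 | 70
After SELECT (4 rows):
stock.price
90
8
40
70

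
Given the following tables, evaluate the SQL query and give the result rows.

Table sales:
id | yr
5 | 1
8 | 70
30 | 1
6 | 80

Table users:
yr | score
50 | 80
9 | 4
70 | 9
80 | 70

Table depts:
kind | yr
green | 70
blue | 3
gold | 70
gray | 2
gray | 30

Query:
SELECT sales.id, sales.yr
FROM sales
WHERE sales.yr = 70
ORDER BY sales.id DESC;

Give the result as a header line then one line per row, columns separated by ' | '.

After WHERE (1 rows):
sales.id | sales.yr
8 | 70
After SELECT (1 rows):
sales.id | sales.yr
8 | 70
After ORDER BY (1 rows):
sales.id | sales.yr
8 | 70

== RESULT ==
sales.id | sales.yr
8 | 70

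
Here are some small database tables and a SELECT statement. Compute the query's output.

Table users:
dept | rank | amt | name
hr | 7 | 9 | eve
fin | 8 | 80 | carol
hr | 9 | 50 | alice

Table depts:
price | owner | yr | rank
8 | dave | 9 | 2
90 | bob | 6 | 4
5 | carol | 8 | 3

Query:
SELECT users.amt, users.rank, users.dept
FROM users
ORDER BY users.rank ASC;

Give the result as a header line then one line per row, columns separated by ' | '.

== RESULT ==
users.amt | users.rank | users.dept
9 | 7 | hr
80 | 8 | fin
50 | 9 | hr

Derivation:
After SELECT (3 rows):
users.amt | users.rank | users.dept
9 | 7 | hr
80 | 8 | fin
50 | 9 | hr
After ORDER BY (3 rows):
users.amt | users.rank | users.dept
9 | 7 | hr
80 | 8 | fin
50 | 9 | hr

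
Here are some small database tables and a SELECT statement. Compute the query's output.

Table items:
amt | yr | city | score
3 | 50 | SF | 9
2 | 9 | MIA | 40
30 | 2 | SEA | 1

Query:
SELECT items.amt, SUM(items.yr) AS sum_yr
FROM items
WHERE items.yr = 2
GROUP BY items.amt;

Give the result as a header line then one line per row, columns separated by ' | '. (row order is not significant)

After WHERE (1 rows):
items.amt | items.yr | items.city | items.score
30 | 2 | SEA | 1
After GROUP BY (1 rows):
items.amt | sum_yr
30 | 2

== RESULT ==
items.amt | sum_yr
30 | 2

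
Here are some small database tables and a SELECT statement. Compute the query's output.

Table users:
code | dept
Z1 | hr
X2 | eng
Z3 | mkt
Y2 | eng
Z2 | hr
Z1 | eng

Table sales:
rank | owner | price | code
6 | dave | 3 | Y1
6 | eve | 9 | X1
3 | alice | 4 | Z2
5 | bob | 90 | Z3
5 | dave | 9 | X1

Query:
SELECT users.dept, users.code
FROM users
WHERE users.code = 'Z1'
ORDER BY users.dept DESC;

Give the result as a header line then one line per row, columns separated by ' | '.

== RESULT ==
users.dept | users.code
hr | Z1
eng | Z1

Derivation:
After WHERE (2 rows):
users.code | users.dept
Z1 | hr
Z1 | eng
After SELECT (2 rows):
users.dept | users.code
hr | Z1
eng | Z1
After ORDER BY (2 rows):
users.dept | users.code
hr | Z1
eng | Z1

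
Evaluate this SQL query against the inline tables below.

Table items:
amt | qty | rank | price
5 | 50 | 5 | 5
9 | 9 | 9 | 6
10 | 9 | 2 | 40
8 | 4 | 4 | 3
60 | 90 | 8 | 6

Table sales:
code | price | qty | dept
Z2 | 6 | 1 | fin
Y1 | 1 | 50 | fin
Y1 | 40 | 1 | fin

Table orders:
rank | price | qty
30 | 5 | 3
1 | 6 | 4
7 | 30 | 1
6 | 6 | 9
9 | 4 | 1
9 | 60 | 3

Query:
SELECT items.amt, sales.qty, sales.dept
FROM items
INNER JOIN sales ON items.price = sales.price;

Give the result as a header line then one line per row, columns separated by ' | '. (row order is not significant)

== RESULT ==
items.amt | sales.qty | sales.dept
9 | 1 | fin
10 | 1 | fin
60 | 1 | fin

Derivation:
After JOIN sales (3 rows):
items.amt | items.qty | items.rank | items.price | sales.code | sales.price | sales.qty | sales.dept
9 | 9 | 9 | 6 | Z2 | 6 | 1 | fin
10 | 9 | 2 | 40 | Y1 | 40 | 1 | fin
60 | 90 | 8 | 6 | Z2 | 6 | 1 | fin
After SELECT (3 rows):
items.amt | sales.qty | sales.dept
9 | 1 | fin
10 | 1 | fin
60 | 1 | fin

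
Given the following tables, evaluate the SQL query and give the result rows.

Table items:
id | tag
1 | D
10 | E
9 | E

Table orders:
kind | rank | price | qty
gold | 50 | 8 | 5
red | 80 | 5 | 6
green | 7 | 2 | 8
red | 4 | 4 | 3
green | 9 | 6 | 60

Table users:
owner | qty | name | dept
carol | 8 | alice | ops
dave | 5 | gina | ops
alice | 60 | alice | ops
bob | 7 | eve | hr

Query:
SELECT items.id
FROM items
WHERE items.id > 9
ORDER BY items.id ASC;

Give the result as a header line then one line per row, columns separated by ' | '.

After WHERE (1 rows):
items.id | items.tag
10 | E
After SELECT (1 rows):
items.id
10
After ORDER BY (1 rows):
items.id
10

== RESULT ==
items.id
10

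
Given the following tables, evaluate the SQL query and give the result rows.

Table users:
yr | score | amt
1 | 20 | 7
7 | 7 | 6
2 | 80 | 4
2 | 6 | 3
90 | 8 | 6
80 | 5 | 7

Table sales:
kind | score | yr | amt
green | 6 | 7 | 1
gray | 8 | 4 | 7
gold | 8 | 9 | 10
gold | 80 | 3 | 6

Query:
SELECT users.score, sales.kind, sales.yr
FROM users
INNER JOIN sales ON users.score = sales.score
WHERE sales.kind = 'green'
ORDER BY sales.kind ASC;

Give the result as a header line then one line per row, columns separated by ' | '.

After JOIN sales (4 rows):
users.yr | users.score | users.amt | sales.kind | sales.score | sales.yr | sales.amt
2 | 80 | 4 | gold | 80 | 3 | 6
2 | 6 | 3 | green | 6 | 7 | 1
90 | 8 | 6 | gray | 8 | 4 | 7
90 | 8 | 6 | gold | 8 | 9 | 10
After WHERE (1 rows):
users.yr | users.score | users.amt | sales.kind | sales.score | sales.yr | sales.amt
2 | 6 | 3 | green | 6 | 7 | 1
After SELECT (1 rows):
users.score | sales.kind | sales.yr
6 | green | 7
After ORDER BY (1 rows):
users.score | sales.kind | sales.yr
6 | green | 7

== RESULT ==
users.score | sales.kind | sales.yr
6 | green | 7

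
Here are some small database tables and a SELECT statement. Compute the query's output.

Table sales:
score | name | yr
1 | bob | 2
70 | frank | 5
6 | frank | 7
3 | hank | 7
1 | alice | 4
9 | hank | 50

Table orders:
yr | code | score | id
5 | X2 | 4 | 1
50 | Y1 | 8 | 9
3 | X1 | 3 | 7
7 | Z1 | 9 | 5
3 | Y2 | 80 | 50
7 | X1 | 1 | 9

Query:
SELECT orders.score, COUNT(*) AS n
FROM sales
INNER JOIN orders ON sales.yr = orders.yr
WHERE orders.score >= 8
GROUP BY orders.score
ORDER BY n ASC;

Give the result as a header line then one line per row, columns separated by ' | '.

== RESULT ==
orders.score | n
8 | 1
9 | 2

Derivation:
After JOIN orders (6 rows):
sales.score | sales.name | sales.yr | orders.yr | orders.code | orders.score | orders.id
70 | frank | 5 | 5 | X2 | 4 | 1
6 | frank | 7 | 7 | Z1 | 9 | 5
6 | frank | 7 | 7 | X1 | 1 | 9
3 | hank | 7 | 7 | Z1 | 9 | 5
3 | hank | 7 | 7 | X1 | 1 | 9
9 | hank | 50 | 50 | Y1 | 8 | 9
After WHERE (3 rows):
sales.score | sales.name | sales.yr | orders.yr | orders.code | orders.score | orders.id
6 | frank | 7 | 7 | Z1 | 9 | 5
3 | hank | 7 | 7 | Z1 | 9 | 5
9 | hank | 50 | 50 | Y1 | 8 | 9
After GROUP BY (2 rows):
orders.score | n
9 | 2
8 | 1
After ORDER BY (2 rows):
orders.score | n
8 | 1
9 | 2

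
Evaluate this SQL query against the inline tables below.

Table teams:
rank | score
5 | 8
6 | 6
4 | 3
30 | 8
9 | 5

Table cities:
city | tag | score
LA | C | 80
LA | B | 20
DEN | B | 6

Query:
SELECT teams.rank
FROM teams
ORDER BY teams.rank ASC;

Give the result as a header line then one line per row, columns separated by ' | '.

== RESULT ==
teams.rank
4
5
6
9
30

Derivation:
After SELECT (5 rows):
teams.rank
5
6
4
30
9
After ORDER BY (5 rows):
teams.rank
4
5
6
9
30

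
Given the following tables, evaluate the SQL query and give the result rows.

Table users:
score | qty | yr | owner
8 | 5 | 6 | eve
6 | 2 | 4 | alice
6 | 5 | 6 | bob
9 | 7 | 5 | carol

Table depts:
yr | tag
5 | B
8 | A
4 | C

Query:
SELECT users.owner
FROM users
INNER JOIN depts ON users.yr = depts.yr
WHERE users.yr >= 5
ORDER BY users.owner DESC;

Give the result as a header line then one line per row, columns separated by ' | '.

== RESULT ==
users.owner
carol

Derivation:
After JOIN depts (2 rows):
users.score | users.qty | users.yr | users.owner | depts.yr | depts.tag
6 | 2 | 4 | alice | 4 | C
9 | 7 | 5 | carol | 5 | B
After WHERE (1 rows):
users.score | users.qty | users.yr | users.owner | depts.yr | depts.tag
9 | 7 | 5 | carol | 5 | B
After SELECT (1 rows):
users.owner
carol
After ORDER BY (1 rows):
users.owner
carol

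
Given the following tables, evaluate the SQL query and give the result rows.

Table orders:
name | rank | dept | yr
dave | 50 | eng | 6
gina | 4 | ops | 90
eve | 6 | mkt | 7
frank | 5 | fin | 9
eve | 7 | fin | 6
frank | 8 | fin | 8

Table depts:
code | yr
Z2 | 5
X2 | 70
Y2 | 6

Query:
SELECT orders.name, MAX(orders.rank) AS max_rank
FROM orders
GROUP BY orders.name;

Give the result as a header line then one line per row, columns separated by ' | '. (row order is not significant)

After GROUP BY (4 rows):
orders.name | max_rank
dave | 50
gina | 4
eve | 7
frank | 8

== RESULT ==
orders.name | max_rank
dave | 50
gina | 4
eve | 7
frank | 8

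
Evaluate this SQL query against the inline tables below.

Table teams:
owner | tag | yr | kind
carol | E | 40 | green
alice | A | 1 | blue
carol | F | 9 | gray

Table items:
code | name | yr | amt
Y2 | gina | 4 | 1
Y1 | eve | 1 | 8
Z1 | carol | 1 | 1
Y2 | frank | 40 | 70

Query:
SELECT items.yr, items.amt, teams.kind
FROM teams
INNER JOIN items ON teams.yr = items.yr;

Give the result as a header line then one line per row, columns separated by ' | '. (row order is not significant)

After JOIN items (3 rows):
teams.owner | teams.tag | teams.yr | teams.kind | items.code | items.name | items.yr | items.amt
carol | E | 40 | green | Y2 | frank | 40 | 70
alice | A | 1 | blue | Y1 | eve | 1 | 8
alice | A | 1 | blue | Z1 | carol | 1 | 1
After SELECT (3 rows):
items.yr | items.amt | teams.kind
40 | 70 | green
1 | 8 | blue
1 | 1 | blue

== RESULT ==
items.yr | items.amt | teams.kind
40 | 70 | green
1 | 8 | blue
1 | 1 | blue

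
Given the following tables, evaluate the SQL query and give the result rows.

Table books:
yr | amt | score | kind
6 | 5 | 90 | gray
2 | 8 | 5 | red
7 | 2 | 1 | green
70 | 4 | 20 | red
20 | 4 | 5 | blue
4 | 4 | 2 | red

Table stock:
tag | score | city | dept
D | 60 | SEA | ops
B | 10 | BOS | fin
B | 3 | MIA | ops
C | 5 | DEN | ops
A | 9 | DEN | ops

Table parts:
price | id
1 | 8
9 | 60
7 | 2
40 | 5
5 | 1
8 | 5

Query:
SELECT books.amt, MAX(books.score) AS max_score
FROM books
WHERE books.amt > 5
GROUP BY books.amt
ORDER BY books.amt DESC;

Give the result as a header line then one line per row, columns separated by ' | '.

After WHERE (1 rows):
books.yr | books.amt | books.score | books.kind
2 | 8 | 5 | red
After GROUP BY (1 rows):
books.amt | max_score
8 | 5
After ORDER BY (1 rows):
books.amt | max_score
8 | 5

== RESULT ==
books.amt | max_score
8 | 5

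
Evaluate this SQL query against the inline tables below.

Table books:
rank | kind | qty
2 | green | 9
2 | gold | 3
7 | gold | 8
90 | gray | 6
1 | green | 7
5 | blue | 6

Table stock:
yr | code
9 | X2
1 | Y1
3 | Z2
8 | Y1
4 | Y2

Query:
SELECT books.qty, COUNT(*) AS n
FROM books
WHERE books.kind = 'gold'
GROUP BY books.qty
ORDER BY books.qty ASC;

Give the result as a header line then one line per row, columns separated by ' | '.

== RESULT ==
books.qty | n
3 | 1
8 | 1

Derivation:
After WHERE (2 rows):
books.rank | books.kind | books.qty
2 | gold | 3
7 | gold | 8
After GROUP BY (2 rows):
books.qty | n
3 | 1
8 | 1
After ORDER BY (2 rows):
books.qty | n
3 | 1
8 | 1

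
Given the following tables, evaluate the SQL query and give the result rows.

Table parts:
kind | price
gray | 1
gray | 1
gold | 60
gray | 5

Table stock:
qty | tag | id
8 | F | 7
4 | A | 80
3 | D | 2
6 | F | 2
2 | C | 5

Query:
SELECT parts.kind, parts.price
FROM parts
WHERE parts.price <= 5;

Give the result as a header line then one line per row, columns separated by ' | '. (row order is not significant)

== RESULT ==
parts.kind | parts.price
gray | 1
gray | 1
gray | 5

Derivation:
After WHERE (3 rows):
parts.kind | parts.price
gray | 1
gray | 1
gray | 5
After SELECT (3 rows):
parts.kind | parts.price
gray | 1
gray | 1
gray | 5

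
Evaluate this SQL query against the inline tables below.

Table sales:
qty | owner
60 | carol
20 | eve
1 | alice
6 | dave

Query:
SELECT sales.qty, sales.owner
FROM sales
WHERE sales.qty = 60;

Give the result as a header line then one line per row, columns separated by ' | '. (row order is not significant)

== RESULT ==
sales.qty | sales.owner
60 | carol

Derivation:
After WHERE (1 rows):
sales.qty | sales.owner
60 | carol
After SELECT (1 rows):
sales.qty | sales.owner
60 | carol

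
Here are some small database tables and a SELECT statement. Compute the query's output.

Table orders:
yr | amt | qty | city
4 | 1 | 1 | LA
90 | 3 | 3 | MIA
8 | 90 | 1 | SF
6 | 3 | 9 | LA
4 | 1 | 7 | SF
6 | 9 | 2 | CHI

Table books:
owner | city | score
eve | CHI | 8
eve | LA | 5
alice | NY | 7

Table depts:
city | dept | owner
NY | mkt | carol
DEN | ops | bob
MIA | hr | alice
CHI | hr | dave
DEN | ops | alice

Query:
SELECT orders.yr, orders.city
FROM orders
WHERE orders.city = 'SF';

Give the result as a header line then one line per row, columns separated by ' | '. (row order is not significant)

== RESULT ==
orders.yr | orders.city
8 | SF
4 | SF

Derivation:
After WHERE (2 rows):
orders.yr | orders.amt | orders.qty | orders.city
8 | 90 | 1 | SF
4 | 1 | 7 | SF
After SELECT (2 rows):
orders.yr | orders.city
8 | SF
4 | SF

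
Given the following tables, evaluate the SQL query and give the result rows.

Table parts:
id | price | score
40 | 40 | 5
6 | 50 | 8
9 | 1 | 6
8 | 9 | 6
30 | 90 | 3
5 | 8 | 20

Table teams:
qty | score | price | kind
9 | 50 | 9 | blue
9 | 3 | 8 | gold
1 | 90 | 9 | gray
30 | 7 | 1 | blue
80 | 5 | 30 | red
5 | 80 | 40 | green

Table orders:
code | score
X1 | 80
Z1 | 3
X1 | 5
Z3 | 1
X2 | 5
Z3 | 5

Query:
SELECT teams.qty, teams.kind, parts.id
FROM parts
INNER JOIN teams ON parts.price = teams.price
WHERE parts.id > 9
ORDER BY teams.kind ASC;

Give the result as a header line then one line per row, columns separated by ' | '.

== RESULT ==
teams.qty | teams.kind | parts.id
5 | green | 40

Derivation:
After JOIN teams (5 rows):
parts.id | parts.price | parts.score | teams.qty | teams.score | teams.price | teams.kind
40 | 40 | 5 | 5 | 80 | 40 | green
9 | 1 | 6 | 30 | 7 | 1 | blue
8 | 9 | 6 | 9 | 50 | 9 | blue
8 | 9 | 6 | 1 | 90 | 9 | gray
5 | 8 | 20 | 9 | 3 | 8 | gold
After WHERE (1 rows):
parts.id | parts.price | parts.score | teams.qty | teams.score | teams.price | teams.kind
40 | 40 | 5 | 5 | 80 | 40 | green
After SELECT (1 rows):
teams.qty | teams.kind | parts.id
5 | green | 40
After ORDER BY (1 rows):
teams.qty | teams.kind | parts.id
5 | green | 40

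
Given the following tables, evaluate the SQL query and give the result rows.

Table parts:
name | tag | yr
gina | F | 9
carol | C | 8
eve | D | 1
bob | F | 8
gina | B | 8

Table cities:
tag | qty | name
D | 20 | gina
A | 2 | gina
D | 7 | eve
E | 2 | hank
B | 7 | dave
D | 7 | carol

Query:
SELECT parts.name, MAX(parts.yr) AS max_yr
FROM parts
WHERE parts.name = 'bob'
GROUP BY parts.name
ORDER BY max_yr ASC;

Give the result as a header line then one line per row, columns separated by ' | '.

After WHERE (1 rows):
parts.name | parts.tag | parts.yr
bob | F | 8
After GROUP BY (1 rows):
parts.name | max_yr
bob | 8
After ORDER BY (1 rows):
parts.name | max_yr
bob | 8

== RESULT ==
parts.name | max_yr
bob | 8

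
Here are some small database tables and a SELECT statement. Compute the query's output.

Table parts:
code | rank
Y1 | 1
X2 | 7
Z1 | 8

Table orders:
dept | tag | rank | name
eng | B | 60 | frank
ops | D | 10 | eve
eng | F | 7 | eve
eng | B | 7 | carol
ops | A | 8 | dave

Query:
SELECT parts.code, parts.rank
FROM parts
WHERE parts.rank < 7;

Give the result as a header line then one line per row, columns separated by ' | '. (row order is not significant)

== RESULT ==
parts.code | parts.rank
Y1 | 1

Derivation:
After WHERE (1 rows):
parts.code | parts.rank
Y1 | 1
After SELECT (1 rows):
parts.code | parts.rank
Y1 | 1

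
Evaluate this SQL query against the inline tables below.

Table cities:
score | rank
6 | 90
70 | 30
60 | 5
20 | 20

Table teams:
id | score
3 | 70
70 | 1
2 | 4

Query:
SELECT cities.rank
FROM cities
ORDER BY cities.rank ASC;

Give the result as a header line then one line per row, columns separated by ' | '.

== RESULT ==
cities.rank
5
20
30
90

Derivation:
After SELECT (4 rows):
cities.rank
90
30
5
20
After ORDER BY (4 rows):
cities.rank
5
20
30
90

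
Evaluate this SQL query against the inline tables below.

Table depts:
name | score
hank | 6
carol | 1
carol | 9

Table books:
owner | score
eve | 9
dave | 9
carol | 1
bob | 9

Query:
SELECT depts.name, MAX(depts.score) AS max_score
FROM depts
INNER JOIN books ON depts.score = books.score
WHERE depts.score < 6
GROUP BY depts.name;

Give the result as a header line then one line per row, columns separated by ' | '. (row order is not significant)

After JOIN books (4 rows):
depts.name | depts.score | books.owner | books.score
carol | 1 | carol | 1
carol | 9 | eve | 9
carol | 9 | dave | 9
carol | 9 | bob | 9
After WHERE (1 rows):
depts.name | depts.score | books.owner | books.score
carol | 1 | carol | 1
After GROUP BY (1 rows):
depts.name | max_score
carol | 1

== RESULT ==
depts.name | max_score
carol | 1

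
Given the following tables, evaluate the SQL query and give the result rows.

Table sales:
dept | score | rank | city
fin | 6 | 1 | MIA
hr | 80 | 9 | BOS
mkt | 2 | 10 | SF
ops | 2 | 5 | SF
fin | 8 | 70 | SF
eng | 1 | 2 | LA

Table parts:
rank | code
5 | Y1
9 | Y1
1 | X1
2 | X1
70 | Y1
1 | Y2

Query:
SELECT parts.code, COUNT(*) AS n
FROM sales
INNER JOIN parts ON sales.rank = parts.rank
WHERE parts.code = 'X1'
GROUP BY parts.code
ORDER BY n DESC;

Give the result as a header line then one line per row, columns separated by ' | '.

After JOIN parts (6 rows):
sales.dept | sales.score | sales.rank | sales.city | parts.rank | parts.code
fin | 6 | 1 | MIA | 1 | X1
fin | 6 | 1 | MIA | 1 | Y2
hr | 80 | 9 | BOS | 9 | Y1
ops | 2 | 5 | SF | 5 | Y1
fin | 8 | 70 | SF | 70 | Y1
eng | 1 | 2 | LA | 2 | X1
After WHERE (2 rows):
sales.dept | sales.score | sales.rank | sales.city | parts.rank | parts.code
fin | 6 | 1 | MIA | 1 | X1
eng | 1 | 2 | LA | 2 | X1
After GROUP BY (1 rows):
parts.code | n
X1 | 2
After ORDER BY (1 rows):
parts.code | n
X1 | 2

== RESULT ==
parts.code | n
X1 | 2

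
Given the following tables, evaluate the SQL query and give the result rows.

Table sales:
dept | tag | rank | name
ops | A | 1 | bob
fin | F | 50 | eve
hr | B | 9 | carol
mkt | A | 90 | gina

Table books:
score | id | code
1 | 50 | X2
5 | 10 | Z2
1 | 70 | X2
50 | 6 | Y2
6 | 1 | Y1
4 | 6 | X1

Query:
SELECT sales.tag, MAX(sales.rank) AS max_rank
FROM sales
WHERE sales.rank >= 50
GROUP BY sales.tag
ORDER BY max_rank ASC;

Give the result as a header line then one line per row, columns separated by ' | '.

After WHERE (2 rows):
sales.dept | sales.tag | sales.rank | sales.name
fin | F | 50 | eve
mkt | A | 90 | gina
After GROUP BY (2 rows):
sales.tag | max_rank
F | 50
A | 90
After ORDER BY (2 rows):
sales.tag | max_rank
F | 50
A | 90

== RESULT ==
sales.tag | max_rank
F | 50
A | 90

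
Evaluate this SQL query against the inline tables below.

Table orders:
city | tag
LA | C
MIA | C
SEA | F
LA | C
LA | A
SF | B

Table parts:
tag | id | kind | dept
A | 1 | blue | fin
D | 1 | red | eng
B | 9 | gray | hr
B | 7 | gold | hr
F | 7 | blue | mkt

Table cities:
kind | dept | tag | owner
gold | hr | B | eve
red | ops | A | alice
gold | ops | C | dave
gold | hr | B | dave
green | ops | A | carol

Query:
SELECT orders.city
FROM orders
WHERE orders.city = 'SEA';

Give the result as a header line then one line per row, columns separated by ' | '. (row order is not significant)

== RESULT ==
orders.city
SEA

Derivation:
After WHERE (1 rows):
orders.city | orders.tag
SEA | F
After SELECT (1 rows):
orders.city
SEA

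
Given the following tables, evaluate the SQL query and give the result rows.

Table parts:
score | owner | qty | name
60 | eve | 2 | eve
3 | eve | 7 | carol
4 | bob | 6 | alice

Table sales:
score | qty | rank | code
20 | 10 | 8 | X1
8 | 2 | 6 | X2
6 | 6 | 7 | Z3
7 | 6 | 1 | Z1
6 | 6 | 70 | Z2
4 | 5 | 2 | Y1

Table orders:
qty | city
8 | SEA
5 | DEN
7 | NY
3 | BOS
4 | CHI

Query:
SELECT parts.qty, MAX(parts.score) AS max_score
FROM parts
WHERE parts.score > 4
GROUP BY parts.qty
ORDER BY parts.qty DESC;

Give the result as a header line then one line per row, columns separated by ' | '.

== RESULT ==
parts.qty | max_score
2 | 60

Derivation:
After WHERE (1 rows):
parts.score | parts.owner | parts.qty | parts.name
60 | eve | 2 | eve
After GROUP BY (1 rows):
parts.qty | max_score
2 | 60
After ORDER BY (1 rows):
parts.qty | max_score
2 | 60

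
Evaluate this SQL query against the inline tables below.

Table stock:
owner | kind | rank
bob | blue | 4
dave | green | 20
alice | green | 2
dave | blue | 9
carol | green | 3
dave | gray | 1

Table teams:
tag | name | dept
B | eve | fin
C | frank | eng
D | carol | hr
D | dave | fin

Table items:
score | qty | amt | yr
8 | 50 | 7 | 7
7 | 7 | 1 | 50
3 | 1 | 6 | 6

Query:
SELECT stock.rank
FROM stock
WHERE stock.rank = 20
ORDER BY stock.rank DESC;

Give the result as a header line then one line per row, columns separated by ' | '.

== RESULT ==
stock.rank
20

Derivation:
After WHERE (1 rows):
stock.owner | stock.kind | stock.rank
dave | green | 20
After SELECT (1 rows):
stock.rank
20
After ORDER BY (1 rows):
stock.rank
20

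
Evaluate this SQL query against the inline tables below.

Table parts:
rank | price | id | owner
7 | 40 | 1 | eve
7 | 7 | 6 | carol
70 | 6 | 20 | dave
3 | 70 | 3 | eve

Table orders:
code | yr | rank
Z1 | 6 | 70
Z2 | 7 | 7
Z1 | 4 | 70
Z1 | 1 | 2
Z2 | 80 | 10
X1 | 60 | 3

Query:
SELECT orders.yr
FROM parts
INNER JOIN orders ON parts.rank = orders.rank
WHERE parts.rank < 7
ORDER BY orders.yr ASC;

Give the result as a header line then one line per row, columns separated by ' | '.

== RESULT ==
orders.yr
60

Derivation:
After JOIN orders (5 rows):
parts.rank | parts.price | parts.id | parts.owner | orders.code | orders.yr | orders.rank
7 | 40 | 1 | eve | Z2 | 7 | 7
7 | 7 | 6 | carol | Z2 | 7 | 7
70 | 6 | 20 | dave | Z1 | 6 | 70
70 | 6 | 20 | dave | Z1 | 4 | 70
3 | 70 | 3 | eve | X1 | 60 | 3
After WHERE (1 rows):
parts.rank | parts.price | parts.id | parts.owner | orders.code | orders.yr | orders.rank
3 | 70 | 3 | eve | X1 | 60 | 3
After SELECT (1 rows):
orders.yr
60
After ORDER BY (1 rows):
orders.yr
60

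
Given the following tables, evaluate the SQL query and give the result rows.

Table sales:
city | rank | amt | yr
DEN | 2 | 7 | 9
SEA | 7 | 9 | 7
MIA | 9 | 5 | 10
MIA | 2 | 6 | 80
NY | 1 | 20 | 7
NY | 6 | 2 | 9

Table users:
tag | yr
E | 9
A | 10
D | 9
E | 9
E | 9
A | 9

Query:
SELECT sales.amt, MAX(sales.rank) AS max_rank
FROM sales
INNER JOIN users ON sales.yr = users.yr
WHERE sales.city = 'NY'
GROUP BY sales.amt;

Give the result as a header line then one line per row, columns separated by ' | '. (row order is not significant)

After JOIN users (11 rows):
sales.city | sales.rank | sales.amt | sales.yr | users.tag | users.yr
DEN | 2 | 7 | 9 | E | 9
DEN | 2 | 7 | 9 | D | 9
DEN | 2 | 7 | 9 | E | 9
DEN | 2 | 7 | 9 | E | 9
DEN | 2 | 7 | 9 | A | 9
MIA | 9 | 5 | 10 | A | 10
NY | 6 | 2 | 9 | E | 9
NY | 6 | 2 | 9 | D | 9
NY | 6 | 2 | 9 | E | 9
NY | 6 | 2 | 9 | E | 9
NY | 6 | 2 | 9 | A | 9
After WHERE (5 rows):
sales.city | sales.rank | sales.amt | sales.yr | users.tag | users.yr
NY | 6 | 2 | 9 | E | 9
NY | 6 | 2 | 9 | D | 9
NY | 6 | 2 | 9 | E | 9
NY | 6 | 2 | 9 | E | 9
NY | 6 | 2 | 9 | A | 9
After GROUP BY (1 rows):
sales.amt | max_rank
2 | 6

== RESULT ==
sales.amt | max_rank
2 | 6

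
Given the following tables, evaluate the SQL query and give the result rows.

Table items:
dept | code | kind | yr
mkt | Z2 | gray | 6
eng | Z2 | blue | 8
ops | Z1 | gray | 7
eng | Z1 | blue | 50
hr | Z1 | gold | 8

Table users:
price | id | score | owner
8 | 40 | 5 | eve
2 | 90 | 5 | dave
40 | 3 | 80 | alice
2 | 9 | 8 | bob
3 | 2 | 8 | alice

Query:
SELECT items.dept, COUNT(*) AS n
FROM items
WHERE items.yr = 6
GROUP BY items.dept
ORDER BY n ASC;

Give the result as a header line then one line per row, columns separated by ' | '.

After WHERE (1 rows):
items.dept | items.code | items.kind | items.yr
mkt | Z2 | gray | 6
After GROUP BY (1 rows):
items.dept | n
mkt | 1
After ORDER BY (1 rows):
items.dept | n
mkt | 1

== RESULT ==
items.dept | n
mkt | 1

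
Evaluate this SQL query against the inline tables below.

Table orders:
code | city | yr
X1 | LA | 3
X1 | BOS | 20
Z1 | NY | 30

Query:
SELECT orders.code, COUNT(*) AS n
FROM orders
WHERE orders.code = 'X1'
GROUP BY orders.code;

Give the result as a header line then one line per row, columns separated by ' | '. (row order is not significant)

== RESULT ==
orders.code | n
X1 | 2

Derivation:
After WHERE (2 rows):
orders.code | orders.city | orders.yr
X1 | LA | 3
X1 | BOS | 20
After GROUP BY (1 rows):
orders.code | n
X1 | 2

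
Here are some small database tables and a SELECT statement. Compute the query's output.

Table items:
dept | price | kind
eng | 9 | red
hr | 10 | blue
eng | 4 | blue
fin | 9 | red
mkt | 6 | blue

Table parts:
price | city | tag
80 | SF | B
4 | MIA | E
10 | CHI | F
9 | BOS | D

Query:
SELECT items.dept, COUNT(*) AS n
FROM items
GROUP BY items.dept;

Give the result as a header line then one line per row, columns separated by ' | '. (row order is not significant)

== RESULT ==
items.dept | n
eng | 2
hr | 1
fin | 1
mkt | 1

Derivation:
After GROUP BY (4 rows):
items.dept | n
eng | 2
hr | 1
fin | 1
mkt | 1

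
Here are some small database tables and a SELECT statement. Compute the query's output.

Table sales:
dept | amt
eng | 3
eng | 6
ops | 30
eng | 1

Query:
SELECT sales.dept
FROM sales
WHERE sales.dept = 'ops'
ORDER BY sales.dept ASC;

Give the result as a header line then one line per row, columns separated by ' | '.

After WHERE (1 rows):
sales.dept | sales.amt
ops | 30
After SELECT (1 rows):
sales.dept
ops
After ORDER BY (1 rows):
sales.dept
ops

== RESULT ==
sales.dept
ops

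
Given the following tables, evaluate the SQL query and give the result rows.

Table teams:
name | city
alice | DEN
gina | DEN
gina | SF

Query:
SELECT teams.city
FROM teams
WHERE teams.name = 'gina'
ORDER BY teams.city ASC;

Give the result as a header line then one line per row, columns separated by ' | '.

After WHERE (2 rows):
teams.name | teams.city
gina | DEN
gina | SF
After SELECT (2 rows):
teams.city
DEN
SF
After ORDER BY (2 rows):
teams.city
DEN
SF

== RESULT ==
teams.city
DEN
SF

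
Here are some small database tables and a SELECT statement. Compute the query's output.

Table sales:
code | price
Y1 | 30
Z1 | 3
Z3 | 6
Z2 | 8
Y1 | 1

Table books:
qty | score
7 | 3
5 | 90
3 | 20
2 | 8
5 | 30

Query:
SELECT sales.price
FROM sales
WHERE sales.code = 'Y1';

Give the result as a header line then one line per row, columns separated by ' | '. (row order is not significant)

== RESULT ==
sales.price
30
1

Derivation:
After WHERE (2 rows):
sales.code | sales.price
Y1 | 30
Y1 | 1
After SELECT (2 rows):
sales.price
30
1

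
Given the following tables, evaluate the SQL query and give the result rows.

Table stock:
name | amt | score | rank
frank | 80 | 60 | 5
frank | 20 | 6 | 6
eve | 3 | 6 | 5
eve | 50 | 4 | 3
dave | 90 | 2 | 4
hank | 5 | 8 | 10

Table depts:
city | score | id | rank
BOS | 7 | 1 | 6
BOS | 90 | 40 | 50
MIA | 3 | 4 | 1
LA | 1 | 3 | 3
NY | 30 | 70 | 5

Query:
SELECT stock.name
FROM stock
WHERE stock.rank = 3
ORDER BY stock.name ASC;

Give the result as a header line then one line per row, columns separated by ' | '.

After WHERE (1 rows):
stock.name | stock.amt | stock.score | stock.rank
eve | 50 | 4 | 3
After SELECT (1 rows):
stock.name
eve
After ORDER BY (1 rows):
stock.name
eve

== RESULT ==
stock.name
eve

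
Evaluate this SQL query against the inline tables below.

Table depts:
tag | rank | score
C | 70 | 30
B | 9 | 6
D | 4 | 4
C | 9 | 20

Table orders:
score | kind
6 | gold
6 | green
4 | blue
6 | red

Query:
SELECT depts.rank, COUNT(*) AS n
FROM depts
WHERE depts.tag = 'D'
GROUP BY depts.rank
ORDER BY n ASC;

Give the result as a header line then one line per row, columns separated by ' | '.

After WHERE (1 rows):
depts.tag | depts.rank | depts.score
D | 4 | 4
After GROUP BY (1 rows):
depts.rank | n
4 | 1
After ORDER BY (1 rows):
depts.rank | n
4 | 1

== RESULT ==
depts.rank | n
4 | 1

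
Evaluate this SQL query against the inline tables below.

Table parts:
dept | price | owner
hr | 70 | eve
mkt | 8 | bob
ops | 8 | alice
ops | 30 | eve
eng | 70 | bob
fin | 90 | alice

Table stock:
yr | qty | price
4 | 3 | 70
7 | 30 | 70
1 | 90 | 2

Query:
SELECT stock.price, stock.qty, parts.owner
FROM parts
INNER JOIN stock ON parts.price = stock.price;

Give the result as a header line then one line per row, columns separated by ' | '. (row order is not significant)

After JOIN stock (4 rows):
parts.dept | parts.price | parts.owner | stock.yr | stock.qty | stock.price
hr | 70 | eve | 4 | 3 | 70
hr | 70 | eve | 7 | 30 | 70
eng | 70 | bob | 4 | 3 | 70
eng | 70 | bob | 7 | 30 | 70
After SELECT (4 rows):
stock.price | stock.qty | parts.owner
70 | 3 | eve
70 | 30 | eve
70 | 3 | bob
70 | 30 | bob

== RESULT ==
stock.price | stock.qty | parts.owner
70 | 3 | eve
70 | 30 | eve
70 | 3 | bob
70 | 30 | bob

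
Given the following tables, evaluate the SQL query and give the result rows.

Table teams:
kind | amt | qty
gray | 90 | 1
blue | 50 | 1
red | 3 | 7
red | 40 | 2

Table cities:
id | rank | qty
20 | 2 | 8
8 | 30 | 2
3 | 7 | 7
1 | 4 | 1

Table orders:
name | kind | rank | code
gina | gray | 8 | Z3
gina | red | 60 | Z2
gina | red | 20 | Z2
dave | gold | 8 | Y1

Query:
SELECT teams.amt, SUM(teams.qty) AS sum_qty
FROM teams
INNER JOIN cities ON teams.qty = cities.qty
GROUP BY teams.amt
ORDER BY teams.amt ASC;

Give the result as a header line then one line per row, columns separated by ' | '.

== RESULT ==
teams.amt | sum_qty
3 | 7
40 | 2
50 | 1
90 | 1

Derivation:
After JOIN cities (4 rows):
teams.kind | teams.amt | teams.qty | cities.id | cities.rank | cities.qty
gray | 90 | 1 | 1 | 4 | 1
blue | 50 | 1 | 1 | 4 | 1
red | 3 | 7 | 3 | 7 | 7
red | 40 | 2 | 8 | 30 | 2
After GROUP BY (4 rows):
teams.amt | sum_qty
90 | 1
50 | 1
3 | 7
40 | 2
After ORDER BY (4 rows):
teams.amt | sum_qty
3 | 7
40 | 2
50 | 1
90 | 1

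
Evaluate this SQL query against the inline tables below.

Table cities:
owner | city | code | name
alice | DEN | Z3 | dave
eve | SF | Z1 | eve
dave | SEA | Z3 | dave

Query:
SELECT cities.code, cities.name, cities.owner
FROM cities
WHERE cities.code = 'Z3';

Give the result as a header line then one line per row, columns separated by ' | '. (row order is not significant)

== RESULT ==
cities.code | cities.name | cities.owner
Z3 | dave | alice
Z3 | dave | dave

Derivation:
After WHERE (2 rows):
cities.owner | cities.city | cities.code | cities.name
alice | DEN | Z3 | dave
dave | SEA | Z3 | dave
After SELECT (2 rows):
cities.code | cities.name | cities.owner
Z3 | dave | alice
Z3 | dave | dave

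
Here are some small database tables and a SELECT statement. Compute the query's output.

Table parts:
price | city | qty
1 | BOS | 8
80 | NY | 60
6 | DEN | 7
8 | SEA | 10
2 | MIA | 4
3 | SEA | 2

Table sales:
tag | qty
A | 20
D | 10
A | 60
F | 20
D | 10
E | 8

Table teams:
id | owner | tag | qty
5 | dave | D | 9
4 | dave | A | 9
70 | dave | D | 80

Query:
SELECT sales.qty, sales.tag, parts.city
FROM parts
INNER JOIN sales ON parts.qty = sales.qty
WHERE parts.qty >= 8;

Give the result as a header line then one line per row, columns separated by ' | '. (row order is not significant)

After JOIN sales (4 rows):
parts.price | parts.city | parts.qty | sales.tag | sales.qty
1 | BOS | 8 | E | 8
80 | NY | 60 | A | 60
8 | SEA | 10 | D | 10
8 | SEA | 10 | D | 10
After WHERE (4 rows):
parts.price | parts.city | parts.qty | sales.tag | sales.qty
1 | BOS | 8 | E | 8
80 | NY | 60 | A | 60
8 | SEA | 10 | D | 10
8 | SEA | 10 | D | 10
After SELECT (4 rows):
sales.qty | sales.tag | parts.city
8 | E | BOS
60 | A | NY
10 | D | SEA
10 | D | SEA

== RESULT ==
sales.qty | sales.tag | parts.city
8 | E | BOS
60 | A | NY
10 | D | SEA
10 | D | SEA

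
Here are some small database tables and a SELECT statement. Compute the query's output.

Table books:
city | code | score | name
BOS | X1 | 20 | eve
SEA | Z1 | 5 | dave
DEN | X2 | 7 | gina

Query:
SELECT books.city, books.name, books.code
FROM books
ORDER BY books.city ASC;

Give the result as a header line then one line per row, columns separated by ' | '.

After SELECT (3 rows):
books.city | books.name | books.code
BOS | eve | X1
SEA | dave | Z1
DEN | gina | X2
After ORDER BY (3 rows):
books.city | books.name | books.code
BOS | eve | X1
DEN | gina | X2
SEA | dave | Z1

== RESULT ==
books.city | books.name | books.code
BOS | eve | X1
DEN | gina | X2
SEA | dave | Z1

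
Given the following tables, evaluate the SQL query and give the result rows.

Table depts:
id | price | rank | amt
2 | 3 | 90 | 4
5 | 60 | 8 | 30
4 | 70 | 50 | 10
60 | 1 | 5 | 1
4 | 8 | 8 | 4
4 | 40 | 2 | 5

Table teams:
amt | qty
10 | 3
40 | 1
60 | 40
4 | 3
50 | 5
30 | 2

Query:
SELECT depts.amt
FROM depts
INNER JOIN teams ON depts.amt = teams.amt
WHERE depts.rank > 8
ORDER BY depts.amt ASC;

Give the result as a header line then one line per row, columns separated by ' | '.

== RESULT ==
depts.amt
4
10

Derivation:
After JOIN teams (4 rows):
depts.id | depts.price | depts.rank | depts.amt | teams.amt | teams.qty
2 | 3 | 90 | 4 | 4 | 3
5 | 60 | 8 | 30 | 30 | 2
4 | 70 | 50 | 10 | 10 | 3
4 | 8 | 8 | 4 | 4 | 3
After WHERE (2 rows):
depts.id | depts.price | depts.rank | depts.amt | teams.amt | teams.qty
2 | 3 | 90 | 4 | 4 | 3
4 | 70 | 50 | 10 | 10 | 3
After SELECT (2 rows):
depts.amt
4
10
After ORDER BY (2 rows):
depts.amt
4
10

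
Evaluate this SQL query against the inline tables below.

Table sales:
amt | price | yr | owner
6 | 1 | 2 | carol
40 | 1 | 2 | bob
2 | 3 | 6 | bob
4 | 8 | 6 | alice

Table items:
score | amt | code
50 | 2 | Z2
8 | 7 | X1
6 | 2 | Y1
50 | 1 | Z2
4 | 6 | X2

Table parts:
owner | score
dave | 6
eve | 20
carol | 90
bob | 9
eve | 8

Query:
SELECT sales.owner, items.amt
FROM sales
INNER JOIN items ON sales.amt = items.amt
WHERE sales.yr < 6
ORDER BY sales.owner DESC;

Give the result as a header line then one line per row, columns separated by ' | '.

== RESULT ==
sales.owner | items.amt
carol | 6

Derivation:
After JOIN items (3 rows):
sales.amt | sales.price | sales.yr | sales.owner | items.score | items.amt | items.code
6 | 1 | 2 | carol | 4 | 6 | X2
2 | 3 | 6 | bob | 50 | 2 | Z2
2 | 3 | 6 | bob | 6 | 2 | Y1
After WHERE (1 rows):
sales.amt | sales.price | sales.yr | sales.owner | items.score | items.amt | items.code
6 | 1 | 2 | carol | 4 | 6 | X2
After SELECT (1 rows):
sales.owner | items.amt
carol | 6
After ORDER BY (1 rows):
sales.owner | items.amt
carol | 6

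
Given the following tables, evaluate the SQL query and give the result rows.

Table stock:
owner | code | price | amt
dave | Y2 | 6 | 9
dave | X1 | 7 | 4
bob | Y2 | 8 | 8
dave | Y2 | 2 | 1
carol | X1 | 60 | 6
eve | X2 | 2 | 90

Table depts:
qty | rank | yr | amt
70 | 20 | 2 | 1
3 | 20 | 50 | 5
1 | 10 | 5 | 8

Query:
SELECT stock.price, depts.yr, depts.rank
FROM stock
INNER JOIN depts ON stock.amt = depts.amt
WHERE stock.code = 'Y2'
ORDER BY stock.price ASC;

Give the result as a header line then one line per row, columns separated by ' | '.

After JOIN depts (2 rows):
stock.owner | stock.code | stock.price | stock.amt | depts.qty | depts.rank | depts.yr | depts.amt
bob | Y2 | 8 | 8 | 1 | 10 | 5 | 8
dave | Y2 | 2 | 1 | 70 | 20 | 2 | 1
After WHERE (2 rows):
stock.owner | stock.code | stock.price | stock.amt | depts.qty | depts.rank | depts.yr | depts.amt
bob | Y2 | 8 | 8 | 1 | 10 | 5 | 8
dave | Y2 | 2 | 1 | 70 | 20 | 2 | 1
After SELECT (2 rows):
stock.price | depts.yr | depts.rank
8 | 5 | 10
2 | 2 | 20
After ORDER BY (2 rows):
stock.price | depts.yr | depts.rank
2 | 2 | 20
8 | 5 | 10

== RESULT ==
stock.price | depts.yr | depts.rank
2 | 2 | 20
8 | 5 | 10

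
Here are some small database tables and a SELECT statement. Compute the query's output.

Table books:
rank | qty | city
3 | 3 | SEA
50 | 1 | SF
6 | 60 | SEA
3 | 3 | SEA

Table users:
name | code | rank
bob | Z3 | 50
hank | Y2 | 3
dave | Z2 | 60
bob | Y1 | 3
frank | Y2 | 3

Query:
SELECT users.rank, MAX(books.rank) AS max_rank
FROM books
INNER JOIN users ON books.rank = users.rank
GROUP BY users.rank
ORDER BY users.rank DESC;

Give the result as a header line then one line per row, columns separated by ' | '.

After JOIN users (7 rows):
books.rank | books.qty | books.city | users.name | users.code | users.rank
3 | 3 | SEA | hank | Y2 | 3
3 | 3 | SEA | bob | Y1 | 3
3 | 3 | SEA | frank | Y2 | 3
50 | 1 | SF | bob | Z3 | 50
3 | 3 | SEA | hank | Y2 | 3
3 | 3 | SEA | bob | Y1 | 3
3 | 3 | SEA | frank | Y2 | 3
After GROUP BY (2 rows):
users.rank | max_rank
3 | 3
50 | 50
After ORDER BY (2 rows):
users.rank | max_rank
50 | 50
3 | 3

== RESULT ==
users.rank | max_rank
50 | 50
3 | 3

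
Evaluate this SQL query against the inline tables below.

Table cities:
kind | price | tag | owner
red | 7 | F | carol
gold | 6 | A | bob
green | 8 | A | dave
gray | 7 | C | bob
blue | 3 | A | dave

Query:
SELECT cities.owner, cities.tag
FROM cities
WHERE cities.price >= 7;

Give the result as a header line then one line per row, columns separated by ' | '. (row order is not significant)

== RESULT ==
cities.owner | cities.tag
carol | F
dave | A
bob | C

Derivation:
After WHERE (3 rows):
cities.kind | cities.price | cities.tag | cities.owner
red | 7 | F | carol
green | 8 | A | dave
gray | 7 | C | bob
After SELECT (3 rows):
cities.owner | cities.tag
carol | F
dave | A
bob | C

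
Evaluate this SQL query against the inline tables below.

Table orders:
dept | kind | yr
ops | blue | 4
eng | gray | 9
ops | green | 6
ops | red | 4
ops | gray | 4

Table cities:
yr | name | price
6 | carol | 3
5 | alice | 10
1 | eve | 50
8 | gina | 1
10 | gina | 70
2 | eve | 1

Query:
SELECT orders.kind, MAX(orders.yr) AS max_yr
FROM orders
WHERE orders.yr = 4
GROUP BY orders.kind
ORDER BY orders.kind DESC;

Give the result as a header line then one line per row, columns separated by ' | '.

== RESULT ==
orders.kind | max_yr
red | 4
gray | 4
blue | 4

Derivation:
After WHERE (3 rows):
orders.dept | orders.kind | orders.yr
ops | blue | 4
ops | red | 4
ops | gray | 4
After GROUP BY (3 rows):
orders.kind | max_yr
blue | 4
red | 4
gray | 4
After ORDER BY (3 rows):
orders.kind | max_yr
red | 4
gray | 4
blue | 4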